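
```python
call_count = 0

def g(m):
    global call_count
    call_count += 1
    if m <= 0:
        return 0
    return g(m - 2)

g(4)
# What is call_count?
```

Linear recursion stepping by 2: 3 calls from m=4 down to ≤0.

Answer: 3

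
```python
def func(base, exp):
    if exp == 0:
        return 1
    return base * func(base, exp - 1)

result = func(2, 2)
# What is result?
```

func(2, 2) = 2 * 2 = 4

Answer: 4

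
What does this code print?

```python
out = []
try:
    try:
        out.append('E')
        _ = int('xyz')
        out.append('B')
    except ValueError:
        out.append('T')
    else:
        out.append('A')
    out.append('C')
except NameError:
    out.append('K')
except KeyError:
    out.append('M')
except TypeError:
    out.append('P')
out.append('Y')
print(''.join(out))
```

Execution trace: 'E' (inner try body) → 'T' (inner except ValueError) → 'C' (try body, no exception) → 'Y' (after the try/except). Output: ETCY

Answer: ETCY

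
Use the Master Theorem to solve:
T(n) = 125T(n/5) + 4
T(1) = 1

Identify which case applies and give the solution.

a=125, b=5, f(n)=4. log_5(125) = 3. Since c=0 < 3, Case 1 applies: T(n) = Θ(n^log_b(a)) = O(n^3).

Answer: O(n^3) - Case 1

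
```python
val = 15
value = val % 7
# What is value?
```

Trace:
`val = 15` → val = 15
`value = val % 7` → value = 1
So value = 1

Answer: 1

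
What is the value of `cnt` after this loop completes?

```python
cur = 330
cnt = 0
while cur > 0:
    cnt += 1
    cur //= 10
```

Count digits by repeated division by 10
`cnt` takes the values: 0 → 1 → 2 → 3

Answer: 3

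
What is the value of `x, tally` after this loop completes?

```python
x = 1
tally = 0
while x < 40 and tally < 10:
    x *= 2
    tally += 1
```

Double until >= 40 or 10 iterations
`x, tally` takes the values: (1, 0) → (2, 0) → (2, 1) → (4, 1) → (4, 2) → (8, 2) → (8, 3) → (16, 3) → (16, 4) → (32, 4) → (32, 5) → (64, 5) → (64, 6)

Answer: 64, 6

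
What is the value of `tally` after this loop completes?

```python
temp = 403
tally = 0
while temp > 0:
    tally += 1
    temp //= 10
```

Count digits by repeated division by 10
`tally` takes the values: 0 → 1 → 2 → 3

Answer: 3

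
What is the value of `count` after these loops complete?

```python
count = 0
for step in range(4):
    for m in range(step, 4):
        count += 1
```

Upper triangle: 4 + 3 + ... + 1
`count` takes the values: 0 → 1 → 2 → 3 → 4 → 5 → 6 → 7 → 8 → 9 → 10

Answer: 10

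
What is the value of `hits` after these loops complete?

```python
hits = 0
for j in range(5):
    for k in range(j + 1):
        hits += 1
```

Triangle: 1 + 2 + ... + 5
`hits` takes the values: 0 → 1 → 2 → 3 → 4 → 5 → 6 → 7 → 8 → 9 → 10 → 11 → 12 → 13 → 14 → 15

Answer: 15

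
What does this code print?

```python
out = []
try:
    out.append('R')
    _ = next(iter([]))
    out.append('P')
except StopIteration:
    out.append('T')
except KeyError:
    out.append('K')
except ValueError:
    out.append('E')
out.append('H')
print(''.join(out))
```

Execution trace: 'R' (try body) → 'T' (except StopIteration) → 'H' (after the try/except). Output: RTH

Answer: RTH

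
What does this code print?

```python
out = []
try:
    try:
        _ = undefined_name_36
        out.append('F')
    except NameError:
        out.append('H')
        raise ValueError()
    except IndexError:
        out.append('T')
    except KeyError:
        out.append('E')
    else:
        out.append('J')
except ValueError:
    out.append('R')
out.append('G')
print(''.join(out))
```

Execution trace: 'H' (inner except NameError) → 'R' (outer except ValueError) → 'G' (after the try/except). Output: HRG

Answer: HRG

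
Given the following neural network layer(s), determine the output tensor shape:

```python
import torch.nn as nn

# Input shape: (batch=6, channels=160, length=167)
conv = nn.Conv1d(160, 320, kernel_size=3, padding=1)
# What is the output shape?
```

Input: (6, 160, 167) -> Output: (6, 320, 167)

Answer: (6, 320, 167)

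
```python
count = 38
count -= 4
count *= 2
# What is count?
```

Trace:
`count = 38` → count = 38
`count -= 4` → count = 34
`count *= 2` → count = 68
So count = 68

Answer: 68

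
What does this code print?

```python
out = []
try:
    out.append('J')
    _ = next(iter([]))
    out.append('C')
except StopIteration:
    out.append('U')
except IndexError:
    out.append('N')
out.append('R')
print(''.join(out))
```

Execution trace: 'J' (try body) → 'U' (except StopIteration) → 'R' (after the try/except). Output: JUR

Answer: JUR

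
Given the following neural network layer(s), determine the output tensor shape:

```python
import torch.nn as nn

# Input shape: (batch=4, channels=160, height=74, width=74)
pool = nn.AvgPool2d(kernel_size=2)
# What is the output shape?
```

Input: (4, 160, 74, 74) -> Output: (4, 160, 37, 37)

Answer: (4, 160, 37, 37)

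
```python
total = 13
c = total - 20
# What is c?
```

Trace:
`total = 13` → total = 13
`c = total - 20` → c = -7
So c = -7

Answer: -7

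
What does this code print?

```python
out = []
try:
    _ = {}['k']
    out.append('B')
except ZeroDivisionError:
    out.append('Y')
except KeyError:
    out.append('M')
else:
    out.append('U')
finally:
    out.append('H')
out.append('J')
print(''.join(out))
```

Execution trace: 'M' (except KeyError) → 'H' (finally) → 'J' (after the try/except). Output: MHJ

Answer: MHJ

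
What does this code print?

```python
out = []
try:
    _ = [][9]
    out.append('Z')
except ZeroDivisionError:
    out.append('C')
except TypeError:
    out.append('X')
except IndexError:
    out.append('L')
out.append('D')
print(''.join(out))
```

Execution trace: 'L' (except IndexError) → 'D' (after the try/except). Output: LD

Answer: LD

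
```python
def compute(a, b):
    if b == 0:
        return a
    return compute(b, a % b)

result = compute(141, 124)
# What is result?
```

compute(141, 124) -> compute(124, 17) -> compute(17, 5) -> compute(5, 2) -> compute(2, 1) -> compute(1, 0) -> 1

Answer: 1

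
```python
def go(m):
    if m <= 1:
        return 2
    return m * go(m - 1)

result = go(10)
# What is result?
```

go(10) = 10 * 9 * 8 * 7 * 6 * 5 * 4 * 3 * 2 * 2 = 7257600

Answer: 7257600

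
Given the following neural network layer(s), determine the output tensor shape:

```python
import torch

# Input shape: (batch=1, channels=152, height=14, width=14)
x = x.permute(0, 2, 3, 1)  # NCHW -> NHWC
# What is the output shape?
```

Input: (1, 152, 14, 14) -> Output: (1, 14, 14, 152)

Answer: (1, 14, 14, 152)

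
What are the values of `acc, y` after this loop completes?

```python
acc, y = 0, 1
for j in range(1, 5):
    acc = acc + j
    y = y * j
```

Sum and factorial of 1 to 4
`acc, y` takes the values: (0, 1) → (1, 1) → (3, 1) → (3, 2) → (6, 2) → (6, 6) → (10, 6) → (10, 24)

Answer: 10, 24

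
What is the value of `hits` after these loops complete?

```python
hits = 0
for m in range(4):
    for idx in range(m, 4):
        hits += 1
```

Upper triangle: 4 + 3 + ... + 1
`hits` takes the values: 0 → 1 → 2 → 3 → 4 → 5 → 6 → 7 → 8 → 9 → 10

Answer: 10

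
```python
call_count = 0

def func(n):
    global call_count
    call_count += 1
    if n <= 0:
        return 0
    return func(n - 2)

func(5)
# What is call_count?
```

Linear recursion stepping by 2: 4 calls from n=5 down to ≤0.

Answer: 4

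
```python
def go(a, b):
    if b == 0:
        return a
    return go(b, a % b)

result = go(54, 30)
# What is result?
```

go(54, 30) -> go(30, 24) -> go(24, 6) -> go(6, 0) -> 6

Answer: 6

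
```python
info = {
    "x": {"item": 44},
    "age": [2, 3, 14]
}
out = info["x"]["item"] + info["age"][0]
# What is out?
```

Trace:
`info = { ...` → info = {'x': {'item': 44}, 'age': [2, 3, 14]}
`out = info["x"]["item"] + info["age"][0]` → out = 46
So out = 46

Answer: 46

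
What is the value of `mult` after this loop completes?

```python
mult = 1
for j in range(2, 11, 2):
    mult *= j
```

Product of even numbers 2 to 10
`mult` takes the values: 1 → 2 → 8 → 48 → 384 → 3840

Answer: 3840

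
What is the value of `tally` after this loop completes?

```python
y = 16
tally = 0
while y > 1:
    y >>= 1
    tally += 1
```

Count right shifts until 1
`tally` takes the values: 0 → 1 → 2 → 3 → 4

Answer: 4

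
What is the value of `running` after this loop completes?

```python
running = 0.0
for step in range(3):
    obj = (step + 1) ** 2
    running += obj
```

Sum of squared losses 1² + 2² + ... + 3²
`running` takes the values: 0.0 → 1.0 → 5.0 → 14.0

Answer: 14.0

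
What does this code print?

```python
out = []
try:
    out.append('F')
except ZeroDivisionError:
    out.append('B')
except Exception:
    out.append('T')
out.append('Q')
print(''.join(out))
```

Execution trace: 'F' (try body, no exception) → 'Q' (after the try/except). Output: FQ

Answer: FQ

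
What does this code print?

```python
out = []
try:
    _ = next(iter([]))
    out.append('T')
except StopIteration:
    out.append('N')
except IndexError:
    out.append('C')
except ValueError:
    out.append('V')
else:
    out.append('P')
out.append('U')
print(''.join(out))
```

Execution trace: 'N' (except StopIteration) → 'U' (after the try/except). Output: NU

Answer: NU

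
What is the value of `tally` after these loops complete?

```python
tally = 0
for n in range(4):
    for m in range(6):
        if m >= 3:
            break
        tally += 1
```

Inner breaks at 3, outer runs 4 times
`tally` takes the values: 0 → 1 → 2 → 3 → 4 → 5 → 6 → 7 → 8 → 9 → 10 → 11 → 12

Answer: 12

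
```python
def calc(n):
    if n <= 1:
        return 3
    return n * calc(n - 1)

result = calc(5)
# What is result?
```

calc(5) = 5 * 4 * 3 * 2 * 3 = 360

Answer: 360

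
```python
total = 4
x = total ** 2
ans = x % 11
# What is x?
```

Trace:
`total = 4` → total = 4
`x = total ** 2` → x = 16
`ans = x % 11` → ans = 5
So x = 16

Answer: 16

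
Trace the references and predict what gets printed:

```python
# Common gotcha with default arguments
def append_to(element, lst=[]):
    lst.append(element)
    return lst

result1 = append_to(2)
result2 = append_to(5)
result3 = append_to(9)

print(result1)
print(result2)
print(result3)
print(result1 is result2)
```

Key concept: mutable default argument gotcha.
Step by step:
`result1 = append_to(2)` → result1 = [2]
`result2 = append_to(5)` → result1 = [2, 5] (same object as result2); result2 = [2, 5] (same object as result1)
`result3 = append_to(9)` → result1 = [2, 5, 9] (same object as result2, result3); result2 = [2, 5, 9] (same object as result1, result3); result3 = [2, 5, 9] (same object as result1, result2)
`print(result1)` → prints [2, 5, 9]
`print(result2)` → prints [2, 5, 9]
`print(result3)` → prints [2, 5, 9]
`print(result1 is result2)` → prints True

Answer:
[2, 5, 9]
[2, 5, 9]
[2, 5, 9]
True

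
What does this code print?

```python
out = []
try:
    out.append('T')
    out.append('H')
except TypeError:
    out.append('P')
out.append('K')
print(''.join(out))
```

Execution trace: 'T' (try body) → 'H' (try body, no exception) → 'K' (after the try/except). Output: THK

Answer: THK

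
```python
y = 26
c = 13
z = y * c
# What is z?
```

Trace:
`y = 26` → y = 26
`c = 13` → c = 13
`z = y * c` → z = 338
So z = 338

Answer: 338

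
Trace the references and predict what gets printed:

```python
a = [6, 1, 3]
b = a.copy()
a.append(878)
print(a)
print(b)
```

Key concept: list.copy() creates independent copy.
Step by step:
`a = [6, 1, 3]` → a = [6, 1, 3]
`b = a.copy()` → b = [6, 1, 3]
`a.append(878)` → a = [6, 1, 3, 878]
`print(a)` → prints [6, 1, 3, 878]
`print(b)` → prints [6, 1, 3]

Answer:
[6, 1, 3, 878]
[6, 1, 3]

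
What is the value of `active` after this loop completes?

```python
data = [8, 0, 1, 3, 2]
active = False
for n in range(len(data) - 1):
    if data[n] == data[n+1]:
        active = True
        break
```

Check consecutive duplicates in [8, 0, 1, 3, 2]
`active` takes the values: False

Answer: False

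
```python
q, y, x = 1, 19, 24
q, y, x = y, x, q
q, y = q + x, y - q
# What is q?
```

Trace:
`q, y, x = 1, 19, 24` → q = 1; y = 19; x = 24
`q, y, x = y, x, q` → q = 19; y = 24; x = 1
`q, y = q + x, y - q` → q = 20; y = 5
So q = 20

Answer: 20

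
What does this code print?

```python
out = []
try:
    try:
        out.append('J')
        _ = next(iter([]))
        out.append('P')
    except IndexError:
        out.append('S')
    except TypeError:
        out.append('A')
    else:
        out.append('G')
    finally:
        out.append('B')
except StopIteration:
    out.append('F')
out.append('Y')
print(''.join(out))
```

Execution trace: 'J' (inner try body) → 'B' (inner finally) → 'F' (outer except StopIteration) → 'Y' (after the try/except). Output: JBFY

Answer: JBFY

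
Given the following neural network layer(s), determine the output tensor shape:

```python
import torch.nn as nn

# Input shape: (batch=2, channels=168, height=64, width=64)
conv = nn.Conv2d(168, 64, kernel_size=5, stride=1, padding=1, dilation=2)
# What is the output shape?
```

Input: (2, 168, 64, 64) -> Output: (2, 64, 58, 58)

Answer: (2, 64, 58, 58)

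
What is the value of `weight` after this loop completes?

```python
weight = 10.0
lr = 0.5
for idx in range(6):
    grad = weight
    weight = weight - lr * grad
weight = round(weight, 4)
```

Gradient descent: w = 10.0 * (1 - 0.5)^6
`weight` takes the values: 10.0 → 5.0 → 2.5 → 1.25 → 0.625 → 0.3125 → 0.15625 → 0.1562

Answer: 0.1562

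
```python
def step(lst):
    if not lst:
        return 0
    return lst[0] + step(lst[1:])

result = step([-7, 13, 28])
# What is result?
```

(-7) + 13 + 28 + 0 = 34

Answer: 34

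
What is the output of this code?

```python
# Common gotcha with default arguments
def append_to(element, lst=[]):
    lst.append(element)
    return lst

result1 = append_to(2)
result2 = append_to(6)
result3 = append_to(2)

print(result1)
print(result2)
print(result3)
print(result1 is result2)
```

Key concept: mutable default argument gotcha.
Step by step:
`result1 = append_to(2)` → result1 = [2]
`result2 = append_to(6)` → result1 = [2, 6] (same object as result2); result2 = [2, 6] (same object as result1)
`result3 = append_to(2)` → result1 = [2, 6, 2] (same object as result2, result3); result2 = [2, 6, 2] (same object as result1, result3); result3 = [2, 6, 2] (same object as result1, result2)
`print(result1)` → prints [2, 6, 2]
`print(result2)` → prints [2, 6, 2]
`print(result3)` → prints [2, 6, 2]
`print(result1 is result2)` → prints True

Answer:
[2, 6, 2]
[2, 6, 2]
[2, 6, 2]
True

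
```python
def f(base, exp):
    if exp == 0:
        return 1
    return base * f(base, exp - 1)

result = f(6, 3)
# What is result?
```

f(6, 3) = 6 * 6 * 6 = 216

Answer: 216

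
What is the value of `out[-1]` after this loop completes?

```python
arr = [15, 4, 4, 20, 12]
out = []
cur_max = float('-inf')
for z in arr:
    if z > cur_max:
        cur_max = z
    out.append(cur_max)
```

Running max ends at 20
`out` takes the values: [] → [15] → [15, 15] → [15, 15, 15] → [15, 15, 15, 20] → [15, 15, 15, 20, 20]
So `out[-1]` = 20

Answer: 20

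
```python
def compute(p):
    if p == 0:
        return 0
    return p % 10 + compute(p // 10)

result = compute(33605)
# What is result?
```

Sum of digits of 33605: 5 + 0 + 6 + 3 + 3 = 17

Answer: 17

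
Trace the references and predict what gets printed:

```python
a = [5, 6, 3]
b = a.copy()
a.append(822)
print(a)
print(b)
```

Key concept: list.copy() creates independent copy.
Step by step:
`a = [5, 6, 3]` → a = [5, 6, 3]
`b = a.copy()` → b = [5, 6, 3]
`a.append(822)` → a = [5, 6, 3, 822]
`print(a)` → prints [5, 6, 3, 822]
`print(b)` → prints [5, 6, 3]

Answer:
[5, 6, 3, 822]
[5, 6, 3]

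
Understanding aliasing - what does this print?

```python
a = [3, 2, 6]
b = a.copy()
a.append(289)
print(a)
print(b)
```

Key concept: list.copy() creates independent copy.
Step by step:
`a = [3, 2, 6]` → a = [3, 2, 6]
`b = a.copy()` → b = [3, 2, 6]
`a.append(289)` → a = [3, 2, 6, 289]
`print(a)` → prints [3, 2, 6, 289]
`print(b)` → prints [3, 2, 6]

Answer:
[3, 2, 6, 289]
[3, 2, 6]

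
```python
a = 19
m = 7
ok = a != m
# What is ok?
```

Trace:
`a = 19` → a = 19
`m = 7` → m = 7
`ok = a != m` → ok = True
So ok = True

Answer: True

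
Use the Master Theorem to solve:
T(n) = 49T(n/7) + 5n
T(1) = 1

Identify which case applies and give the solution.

a=49, b=7, f(n)=5n. log_7(49) = 2. Since c=1 < 2, Case 1 applies: T(n) = Θ(n^log_b(a)) = O(n^2).

Answer: O(n^2) - Case 1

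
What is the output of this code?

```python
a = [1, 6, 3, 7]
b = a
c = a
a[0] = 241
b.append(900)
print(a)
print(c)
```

Key concept: multiple aliases.
Step by step:
`a = [1, 6, 3, 7]` → a = [1, 6, 3, 7]
`b = a` → b = [1, 6, 3, 7] (same object as a)
`c = a` → c = [1, 6, 3, 7] (same object as a, b)
`a[0] = 241` → a = [241, 6, 3, 7] (same object as b, c); b = [241, 6, 3, 7] (same object as a, c); c = [241, 6, 3, 7] (same object as a, b)
`b.append(900)` → a = [241, 6, 3, 7, 900] (same object as b, c); b = [241, 6, 3, 7, 900] (same object as a, c); c = [241, 6, 3, 7, 900] (same object as a, b)
`print(a)` → prints [241, 6, 3, 7, 900]
`print(c)` → prints [241, 6, 3, 7, 900]

Answer:
[241, 6, 3, 7, 900]
[241, 6, 3, 7, 900]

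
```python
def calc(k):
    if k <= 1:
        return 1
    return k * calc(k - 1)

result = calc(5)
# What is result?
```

calc(5) = 5 * 4 * 3 * 2 * 1 = 120

Answer: 120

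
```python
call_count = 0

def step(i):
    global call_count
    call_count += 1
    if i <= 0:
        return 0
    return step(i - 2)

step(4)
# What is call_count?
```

Linear recursion stepping by 2: 3 calls from i=4 down to ≤0.

Answer: 3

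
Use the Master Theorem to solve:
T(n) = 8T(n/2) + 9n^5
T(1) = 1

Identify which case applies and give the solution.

a=8, b=2, f(n)=9n^5. log_2(8) = 3. Since c=5 > 3 and the regularity condition holds (8(n/2)^5 = (8/2^5)n^5 with 8/2^5 < 1), Case 3 applies: T(n) = Θ(f(n)) = O(n^5).

Answer: O(n^5) - Case 3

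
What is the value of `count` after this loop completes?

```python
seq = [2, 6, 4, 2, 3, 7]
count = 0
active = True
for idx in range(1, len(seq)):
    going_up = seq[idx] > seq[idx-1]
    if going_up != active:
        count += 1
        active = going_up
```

Count direction changes in [2, 6, 4, 2, 3, 7]
`count` takes the values: 0 → 1 → 2

Answer: 2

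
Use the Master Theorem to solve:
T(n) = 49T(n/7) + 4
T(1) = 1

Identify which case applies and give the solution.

a=49, b=7, f(n)=4. log_7(49) = 2. Since c=0 < 2, Case 1 applies: T(n) = Θ(n^log_b(a)) = O(n^2).

Answer: O(n^2) - Case 1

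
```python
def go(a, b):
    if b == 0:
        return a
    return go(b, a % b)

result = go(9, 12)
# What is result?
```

go(9, 12) -> go(12, 9) -> go(9, 3) -> go(3, 0) -> 3

Answer: 3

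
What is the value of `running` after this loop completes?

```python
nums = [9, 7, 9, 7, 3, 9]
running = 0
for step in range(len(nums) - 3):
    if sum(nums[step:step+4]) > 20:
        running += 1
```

Count windows with sum > 20
`running` takes the values: 0 → 1 → 2 → 3

Answer: 3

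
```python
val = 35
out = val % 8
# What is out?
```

Trace:
`val = 35` → val = 35
`out = val % 8` → out = 3
So out = 3

Answer: 3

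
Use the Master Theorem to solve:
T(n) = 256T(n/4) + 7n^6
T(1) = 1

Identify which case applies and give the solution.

a=256, b=4, f(n)=7n^6. log_4(256) = 4. Since c=6 > 4 and the regularity condition holds (256(n/4)^6 = (256/4^6)n^6 with 256/4^6 < 1), Case 3 applies: T(n) = Θ(f(n)) = O(n^6).

Answer: O(n^6) - Case 3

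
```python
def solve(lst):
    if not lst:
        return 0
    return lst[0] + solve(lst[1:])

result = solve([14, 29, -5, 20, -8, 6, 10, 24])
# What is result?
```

14 + 29 + (-5) + 20 + (-8) + 6 + 10 + 24 + 0 = 90

Answer: 90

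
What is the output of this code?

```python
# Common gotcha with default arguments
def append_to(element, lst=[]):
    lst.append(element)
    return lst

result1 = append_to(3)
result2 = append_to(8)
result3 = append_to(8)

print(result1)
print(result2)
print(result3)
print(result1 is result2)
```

Key concept: mutable default argument gotcha.
Step by step:
`result1 = append_to(3)` → result1 = [3]
`result2 = append_to(8)` → result1 = [3, 8] (same object as result2); result2 = [3, 8] (same object as result1)
`result3 = append_to(8)` → result1 = [3, 8, 8] (same object as result2, result3); result2 = [3, 8, 8] (same object as result1, result3); result3 = [3, 8, 8] (same object as result1, result2)
`print(result1)` → prints [3, 8, 8]
`print(result2)` → prints [3, 8, 8]
`print(result3)` → prints [3, 8, 8]
`print(result1 is result2)` → prints True

Answer:
[3, 8, 8]
[3, 8, 8]
[3, 8, 8]
True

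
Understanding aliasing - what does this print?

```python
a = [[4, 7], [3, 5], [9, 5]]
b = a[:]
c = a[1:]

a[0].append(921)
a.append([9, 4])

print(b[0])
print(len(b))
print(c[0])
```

Key concept: slice with nested mutation.
Step by step:
`a = [[4, 7], [3, 5], [9, 5]]` → a = [[4, 7], [3, 5], [9, 5]]
`b = a[:]` → b = [[4, 7], [3, 5], [9, 5]]
`c = a[1:]` → c = [[3, 5], [9, 5]]
`a[0].append(921)` → a = [[4, 7, 921], [3, 5], [9, 5]]; b = [[4, 7, 921], [3, 5], [9, 5]]
`a.append([9, 4])` → a = [[4, 7, 921], [3, 5], [9, 5], [9, 4]]
`print(b[0])` → prints [4, 7, 921]
`print(len(b))` → prints 3
`print(c[0])` → prints [3, 5]

Answer:
[4, 7, 921]
3
[3, 5]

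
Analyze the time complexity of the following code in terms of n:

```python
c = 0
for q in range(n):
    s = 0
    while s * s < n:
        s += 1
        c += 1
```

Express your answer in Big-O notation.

Each loop level contributes: n × √n. Multiplying the contributions gives O(n√n).

Answer: O(n√n)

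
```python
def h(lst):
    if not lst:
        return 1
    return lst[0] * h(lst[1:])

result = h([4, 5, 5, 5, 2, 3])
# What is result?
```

Product over [4, 5, 5, 5, 2, 3] = 4 * 5 * 5 * 5 * 2 * 3 = 3000

Answer: 3000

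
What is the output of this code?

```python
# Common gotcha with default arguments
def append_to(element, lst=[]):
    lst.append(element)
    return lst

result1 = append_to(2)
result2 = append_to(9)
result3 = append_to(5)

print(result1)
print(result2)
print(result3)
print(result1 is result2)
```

Key concept: mutable default argument gotcha.
Step by step:
`result1 = append_to(2)` → result1 = [2]
`result2 = append_to(9)` → result1 = [2, 9] (same object as result2); result2 = [2, 9] (same object as result1)
`result3 = append_to(5)` → result1 = [2, 9, 5] (same object as result2, result3); result2 = [2, 9, 5] (same object as result1, result3); result3 = [2, 9, 5] (same object as result1, result2)
`print(result1)` → prints [2, 9, 5]
`print(result2)` → prints [2, 9, 5]
`print(result3)` → prints [2, 9, 5]
`print(result1 is result2)` → prints True

Answer:
[2, 9, 5]
[2, 9, 5]
[2, 9, 5]
True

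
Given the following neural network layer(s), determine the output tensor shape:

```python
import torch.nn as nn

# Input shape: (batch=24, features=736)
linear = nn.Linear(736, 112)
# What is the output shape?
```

Input: (24, 736) -> Output: (24, 112)

Answer: (24, 112)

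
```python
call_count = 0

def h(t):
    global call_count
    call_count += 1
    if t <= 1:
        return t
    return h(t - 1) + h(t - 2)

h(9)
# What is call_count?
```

Calls(t) = 1 + Calls(t-1) + Calls(t-2); Calls(0)=Calls(1)=1. For t=9 this gives 109.

Answer: 109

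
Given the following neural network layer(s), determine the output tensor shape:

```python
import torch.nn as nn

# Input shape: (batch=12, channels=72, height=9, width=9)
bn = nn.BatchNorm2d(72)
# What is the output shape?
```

Input: (12, 72, 9, 9) -> Output: (12, 72, 9, 9)

Answer: (12, 72, 9, 9)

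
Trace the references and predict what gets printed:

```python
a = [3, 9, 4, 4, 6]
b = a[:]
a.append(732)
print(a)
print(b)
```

Key concept: slice [:] creates copy.
Step by step:
`a = [3, 9, 4, 4, 6]` → a = [3, 9, 4, 4, 6]
`b = a[:]` → b = [3, 9, 4, 4, 6]
`a.append(732)` → a = [3, 9, 4, 4, 6, 732]
`print(a)` → prints [3, 9, 4, 4, 6, 732]
`print(b)` → prints [3, 9, 4, 4, 6]

Answer:
[3, 9, 4, 4, 6, 732]
[3, 9, 4, 4, 6]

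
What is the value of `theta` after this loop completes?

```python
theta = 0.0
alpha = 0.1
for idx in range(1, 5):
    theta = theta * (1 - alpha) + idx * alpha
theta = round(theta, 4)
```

Moving average with lr=0.1
`theta` takes the values: 0.0 → 0.1 → 0.29 → 0.561 → 0.9049

Answer: 0.9049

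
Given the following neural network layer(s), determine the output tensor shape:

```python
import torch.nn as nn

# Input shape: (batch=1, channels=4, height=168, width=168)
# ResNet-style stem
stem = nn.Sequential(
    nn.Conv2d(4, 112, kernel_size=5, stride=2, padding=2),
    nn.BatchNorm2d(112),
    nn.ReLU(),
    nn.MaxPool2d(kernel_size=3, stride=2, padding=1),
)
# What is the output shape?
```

Input: (1, 4, 168, 168) -> after Conv2d 5x5 stride=2: (1, 112, 84, 84) -> Output: (1, 112, 42, 42)

Answer: (1, 112, 42, 42)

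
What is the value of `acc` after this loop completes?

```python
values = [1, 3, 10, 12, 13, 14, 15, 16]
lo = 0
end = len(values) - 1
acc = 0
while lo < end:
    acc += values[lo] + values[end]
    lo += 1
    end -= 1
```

Sum of pairs from ends
`acc` takes the values: 0 → 17 → 35 → 59 → 84

Answer: 84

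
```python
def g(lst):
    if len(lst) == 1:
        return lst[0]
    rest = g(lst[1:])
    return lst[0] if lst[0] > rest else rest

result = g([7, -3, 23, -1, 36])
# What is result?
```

Recursive max over [7, -3, 23, -1, 36] = 36

Answer: 36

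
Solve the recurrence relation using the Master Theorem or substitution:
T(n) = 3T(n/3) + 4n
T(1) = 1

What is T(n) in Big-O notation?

By Master Theorem: a=3, b=3, f(n)=4n. Since log_3(3) = 1 and f(n) = Θ(n^1), Case 2 applies. T(n) = O(n log n).

Answer: O(n log n)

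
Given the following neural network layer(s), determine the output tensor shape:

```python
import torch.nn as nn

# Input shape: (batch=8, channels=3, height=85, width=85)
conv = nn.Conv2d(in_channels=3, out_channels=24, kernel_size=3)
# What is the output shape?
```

Input: (8, 3, 85, 85) -> Output: (8, 24, 83, 83)

Answer: (8, 24, 83, 83)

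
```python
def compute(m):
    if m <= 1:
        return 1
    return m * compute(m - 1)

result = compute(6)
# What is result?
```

compute(6) = 6 * 5 * 4 * 3 * 2 * 1 = 720

Answer: 720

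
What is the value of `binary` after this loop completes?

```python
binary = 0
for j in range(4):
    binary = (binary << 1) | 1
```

Build 4 consecutive 1-bits: 0b1111
`binary` takes the values: 0 → 1 → 3 → 7 → 15

Answer: 15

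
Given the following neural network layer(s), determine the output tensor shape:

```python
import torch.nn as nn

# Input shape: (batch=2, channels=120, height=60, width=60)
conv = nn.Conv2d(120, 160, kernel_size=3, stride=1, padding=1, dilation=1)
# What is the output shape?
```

Input: (2, 120, 60, 60) -> Output: (2, 160, 60, 60)

Answer: (2, 160, 60, 60)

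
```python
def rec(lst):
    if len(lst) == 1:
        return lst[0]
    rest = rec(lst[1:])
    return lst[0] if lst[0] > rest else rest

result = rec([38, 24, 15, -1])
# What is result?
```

Recursive max over [38, 24, 15, -1] = 38

Answer: 38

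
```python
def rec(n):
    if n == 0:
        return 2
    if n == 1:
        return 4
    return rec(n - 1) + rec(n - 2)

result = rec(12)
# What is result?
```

Build up from base cases: rec(0)=2, rec(1)=4, rec(2)=6, rec(3)=10, rec(4)=16, rec(5)=26, rec(6)=42, ..., rec(12)=754

Answer: 754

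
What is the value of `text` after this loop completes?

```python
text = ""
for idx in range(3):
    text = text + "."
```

Repeat '.' 3 times
`text` takes the values: "" → "." → ".." → "..."

Answer: "..."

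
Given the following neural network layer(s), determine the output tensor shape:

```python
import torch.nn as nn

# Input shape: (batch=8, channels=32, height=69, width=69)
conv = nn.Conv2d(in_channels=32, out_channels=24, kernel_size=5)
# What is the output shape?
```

Input: (8, 32, 69, 69) -> Output: (8, 24, 65, 65)

Answer: (8, 24, 65, 65)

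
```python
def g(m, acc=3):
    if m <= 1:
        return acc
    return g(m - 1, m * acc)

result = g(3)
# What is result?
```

Accumulator trace (n, acc): (3, 3) -> (2, 9) -> (1, 18) -> return 18

Answer: 18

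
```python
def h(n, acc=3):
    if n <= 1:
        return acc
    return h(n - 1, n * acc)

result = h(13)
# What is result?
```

Accumulator trace (n, acc): (13, 3) -> (12, 39) -> (11, 468) -> (10, 5148) -> (9, 51480) -> (8, 463320) -> (7, 3706560) -> (6, 25945920) -> (5, 155675520) -> (4, 778377600) -> (3, 3113510400) -> (2, 9340531200) -> (1, 18681062400) -> return 18681062400

Answer: 18681062400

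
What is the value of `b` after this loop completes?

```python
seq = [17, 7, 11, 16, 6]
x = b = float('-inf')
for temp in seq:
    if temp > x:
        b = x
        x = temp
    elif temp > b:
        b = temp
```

Second largest (with repeats) in [17, 7, 11, 16, 6]
`b` takes the values: -inf → 7 → 11 → 16

Answer: 16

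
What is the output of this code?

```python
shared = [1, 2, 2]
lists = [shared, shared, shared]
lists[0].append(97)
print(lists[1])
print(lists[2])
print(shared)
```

Key concept: list of same reference.
Step by step:
`shared = [1, 2, 2]` → shared = [1, 2, 2]
`lists = [shared, shared, shared]` → lists = [[1, 2, 2], [1, 2, 2], [1, 2, 2]]
`lists[0].append(97)` → shared = [1, 2, 2, 97]; lists = [[1, 2, 2, 97], [1, 2, 2, 97], [1, 2, 2, 97]]
`print(lists[1])` → prints [1, 2, 2, 97]
`print(lists[2])` → prints [1, 2, 2, 97]
`print(shared)` → prints [1, 2, 2, 97]

Answer:
[1, 2, 2, 97]
[1, 2, 2, 97]
[1, 2, 2, 97]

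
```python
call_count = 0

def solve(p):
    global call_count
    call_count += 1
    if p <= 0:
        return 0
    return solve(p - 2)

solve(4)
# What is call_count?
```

Linear recursion stepping by 2: 3 calls from p=4 down to ≤0.

Answer: 3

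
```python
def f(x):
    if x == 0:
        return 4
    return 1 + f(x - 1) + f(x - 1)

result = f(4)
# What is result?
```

f(x) = 1 + 2·f(x-1), f(0)=4. Closed form: (4+1)·2^4 - 1 = 79.

Answer: 79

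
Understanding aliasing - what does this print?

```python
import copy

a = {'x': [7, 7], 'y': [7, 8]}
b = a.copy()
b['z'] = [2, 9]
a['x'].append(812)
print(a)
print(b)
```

Key concept: shallow copy of dict with mutable values.
Step by step:
`a = {'x': [7, 7], 'y': [7, 8]}` → a = {'x': [7, 7], 'y': [7, 8]}
`b = a.copy()` → b = {'x': [7, 7], 'y': [7, 8]}
`b['z'] = [2, 9]` → b = {'x': [7, 7], 'y': [7, 8], 'z': [2, 9]}
`a['x'].append(812)` → a = {'x': [7, 7, 812], 'y': [7, 8]}; b = {'x': [7, 7, 812], 'y': [7, 8], 'z': [2, 9]}
`print(a)` → prints {'x': [7, 7, 812], 'y': [7, 8]}
`print(b)` → prints {'x': [7, 7, 812], 'y': [7, 8], 'z': [2, 9]}

Answer:
{'x': [7, 7, 812], 'y': [7, 8]}
{'x': [7, 7, 812], 'y': [7, 8], 'z': [2, 9]}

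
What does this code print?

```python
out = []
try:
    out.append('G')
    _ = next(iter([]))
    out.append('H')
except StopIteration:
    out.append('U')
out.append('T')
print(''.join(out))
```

Execution trace: 'G' (try body) → 'U' (except StopIteration) → 'T' (after the try/except). Output: GUT

Answer: GUT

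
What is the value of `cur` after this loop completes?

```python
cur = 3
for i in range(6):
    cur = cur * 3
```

Multiply by 3, 6 times: 3 * 3^6 = 2187
`cur` takes the values: 3 → 9 → 27 → 81 → 243 → 729 → 2187

Answer: 2187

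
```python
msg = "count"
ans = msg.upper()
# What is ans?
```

Trace:
`msg = "count"` → msg = 'count'
`ans = msg.upper()` → ans = 'COUNT'
So ans = 'COUNT'

Answer: 'COUNT'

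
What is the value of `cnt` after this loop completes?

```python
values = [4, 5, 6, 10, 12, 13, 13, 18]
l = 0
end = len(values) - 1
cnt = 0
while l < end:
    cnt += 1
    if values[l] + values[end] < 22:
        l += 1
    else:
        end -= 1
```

Steps to find pair summing to 22
`cnt` takes the values: 0 → 1 → 2 → 3 → 4 → 5 → 6 → 7

Answer: 7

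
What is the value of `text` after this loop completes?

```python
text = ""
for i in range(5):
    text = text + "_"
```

Repeat '_' 5 times
`text` takes the values: "" → "_" → "__" → "___" → "____" → "_____"

Answer: "_____"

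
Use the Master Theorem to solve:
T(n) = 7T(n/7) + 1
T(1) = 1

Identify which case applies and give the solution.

a=7, b=7, f(n)=1. log_7(7) = 1. Since c=0 < 1, Case 1 applies: T(n) = Θ(n^log_b(a)) = O(n).

Answer: O(n) - Case 1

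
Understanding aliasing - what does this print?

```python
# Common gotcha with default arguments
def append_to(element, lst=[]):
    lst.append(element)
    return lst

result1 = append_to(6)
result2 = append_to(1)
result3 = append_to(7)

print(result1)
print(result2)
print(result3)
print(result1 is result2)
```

Key concept: mutable default argument gotcha.
Step by step:
`result1 = append_to(6)` → result1 = [6]
`result2 = append_to(1)` → result1 = [6, 1] (same object as result2); result2 = [6, 1] (same object as result1)
`result3 = append_to(7)` → result1 = [6, 1, 7] (same object as result2, result3); result2 = [6, 1, 7] (same object as result1, result3); result3 = [6, 1, 7] (same object as result1, result2)
`print(result1)` → prints [6, 1, 7]
`print(result2)` → prints [6, 1, 7]
`print(result3)` → prints [6, 1, 7]
`print(result1 is result2)` → prints True

Answer:
[6, 1, 7]
[6, 1, 7]
[6, 1, 7]
True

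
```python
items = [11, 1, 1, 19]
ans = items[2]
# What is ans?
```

Trace:
`items = [11, 1, 1, 19]` → items = [11, 1, 1, 19]
`ans = items[2]` → ans = 1
So ans = 1

Answer: 1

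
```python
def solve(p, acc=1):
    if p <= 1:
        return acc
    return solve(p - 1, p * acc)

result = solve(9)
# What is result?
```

Accumulator trace (n, acc): (9, 1) -> (8, 9) -> (7, 72) -> (6, 504) -> (5, 3024) -> (4, 15120) -> (3, 60480) -> (2, 181440) -> (1, 362880) -> return 362880

Answer: 362880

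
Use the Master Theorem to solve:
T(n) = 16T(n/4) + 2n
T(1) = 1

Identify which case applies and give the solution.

a=16, b=4, f(n)=2n. log_4(16) = 2. Since c=1 < 2, Case 1 applies: T(n) = Θ(n^log_b(a)) = O(n^2).

Answer: O(n^2) - Case 1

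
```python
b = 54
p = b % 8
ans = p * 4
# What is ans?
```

Trace:
`b = 54` → b = 54
`p = b % 8` → p = 6
`ans = p * 4` → ans = 24
So ans = 24

Answer: 24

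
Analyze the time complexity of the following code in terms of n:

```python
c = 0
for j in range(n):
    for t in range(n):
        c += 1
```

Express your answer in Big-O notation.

Each loop level contributes: n × n. Multiplying the contributions gives O(n^2).

Answer: O(n^2)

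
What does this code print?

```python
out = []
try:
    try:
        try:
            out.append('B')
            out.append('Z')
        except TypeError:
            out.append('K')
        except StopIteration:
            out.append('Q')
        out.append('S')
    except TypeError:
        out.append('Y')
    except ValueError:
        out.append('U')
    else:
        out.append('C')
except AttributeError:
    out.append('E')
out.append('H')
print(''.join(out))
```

Execution trace: 'B' (inner try body) → 'Z' (inner try body, no exception) → 'S' (try body, no exception) → 'C' (else) → 'H' (after the try/except). Output: BZSCH

Answer: BZSCH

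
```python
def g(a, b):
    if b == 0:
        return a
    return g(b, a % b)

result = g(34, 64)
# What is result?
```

g(34, 64) -> g(64, 34) -> g(34, 30) -> g(30, 4) -> g(4, 2) -> g(2, 0) -> 2

Answer: 2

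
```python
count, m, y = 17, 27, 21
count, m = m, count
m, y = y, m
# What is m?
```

Trace:
`count, m, y = 17, 27, 21` → count = 17; m = 27; y = 21
`count, m = m, count` → count = 27; m = 17
`m, y = y, m` → m = 21; y = 17
So m = 21

Answer: 21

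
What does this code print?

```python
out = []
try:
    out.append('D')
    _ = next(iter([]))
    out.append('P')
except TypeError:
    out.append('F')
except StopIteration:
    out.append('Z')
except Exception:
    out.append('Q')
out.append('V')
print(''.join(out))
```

Execution trace: 'D' (try body) → 'Z' (except StopIteration) → 'V' (after the try/except). Output: DZV

Answer: DZV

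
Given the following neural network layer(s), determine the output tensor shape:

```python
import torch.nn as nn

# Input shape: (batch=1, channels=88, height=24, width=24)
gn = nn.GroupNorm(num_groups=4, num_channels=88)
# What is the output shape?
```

Input: (1, 88, 24, 24) -> Output: (1, 88, 24, 24)

Answer: (1, 88, 24, 24)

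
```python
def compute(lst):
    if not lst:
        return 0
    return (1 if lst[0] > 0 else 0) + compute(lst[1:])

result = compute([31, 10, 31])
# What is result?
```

Count of positive elements in [31, 10, 31] = 3

Answer: 3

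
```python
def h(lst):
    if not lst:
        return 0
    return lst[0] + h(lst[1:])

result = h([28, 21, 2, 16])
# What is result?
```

28 + 21 + 2 + 16 + 0 = 67

Answer: 67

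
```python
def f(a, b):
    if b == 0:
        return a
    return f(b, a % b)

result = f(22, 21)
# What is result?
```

f(22, 21) -> f(21, 1) -> f(1, 0) -> 1

Answer: 1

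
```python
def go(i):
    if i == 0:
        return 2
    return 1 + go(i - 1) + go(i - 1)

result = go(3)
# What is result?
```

go(i) = 1 + 2·go(i-1), go(0)=2. Closed form: (2+1)·2^3 - 1 = 23.

Answer: 23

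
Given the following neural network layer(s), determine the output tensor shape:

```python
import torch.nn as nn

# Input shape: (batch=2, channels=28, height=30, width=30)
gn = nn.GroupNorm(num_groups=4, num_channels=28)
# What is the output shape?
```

Input: (2, 28, 30, 30) -> Output: (2, 28, 30, 30)

Answer: (2, 28, 30, 30)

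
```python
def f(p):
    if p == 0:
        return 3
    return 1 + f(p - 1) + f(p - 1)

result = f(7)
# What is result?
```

f(p) = 1 + 2·f(p-1), f(0)=3. Closed form: (3+1)·2^7 - 1 = 511.

Answer: 511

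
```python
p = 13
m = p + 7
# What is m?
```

Trace:
`p = 13` → p = 13
`m = p + 7` → m = 20
So m = 20

Answer: 20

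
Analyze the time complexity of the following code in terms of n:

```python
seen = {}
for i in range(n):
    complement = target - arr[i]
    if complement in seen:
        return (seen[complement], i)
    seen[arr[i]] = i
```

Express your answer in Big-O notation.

This is Two sum with hash map. Time complexity: O(n).

Answer: O(n)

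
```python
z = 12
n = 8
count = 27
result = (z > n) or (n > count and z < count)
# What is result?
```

Trace:
`z = 12` → z = 12
`n = 8` → n = 8
`count = 27` → count = 27
`result = (z > n) or (n > count and z < count)` → result = True
So result = True

Answer: True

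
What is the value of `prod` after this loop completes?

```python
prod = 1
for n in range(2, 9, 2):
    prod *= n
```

Product of even numbers 2 to 8
`prod` takes the values: 1 → 2 → 8 → 48 → 384

Answer: 384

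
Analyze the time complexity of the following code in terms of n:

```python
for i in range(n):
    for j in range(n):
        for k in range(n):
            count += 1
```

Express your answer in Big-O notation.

This is Triple nested loop. Time complexity: O(n³).

Answer: O(n³)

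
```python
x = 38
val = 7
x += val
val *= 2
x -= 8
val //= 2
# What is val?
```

Trace:
`x = 38` → x = 38
`val = 7` → val = 7
`x += val` → x = 45
`val *= 2` → val = 14
`x -= 8` → x = 37
`val //= 2` → val = 7
So val = 7

Answer: 7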